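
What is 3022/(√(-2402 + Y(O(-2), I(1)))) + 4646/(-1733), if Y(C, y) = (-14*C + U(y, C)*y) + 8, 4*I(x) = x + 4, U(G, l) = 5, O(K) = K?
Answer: -4646/1733 - 6044*I*√9439/9439 ≈ -2.6809 - 62.21*I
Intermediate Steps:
I(x) = 1 + x/4 (I(x) = (x + 4)/4 = (4 + x)/4 = 1 + x/4)
Y(C, y) = 8 - 14*C + 5*y (Y(C, y) = (-14*C + 5*y) + 8 = 8 - 14*C + 5*y)
3022/(√(-2402 + Y(O(-2), I(1)))) + 4646/(-1733) = 3022/(√(-2402 + (8 - 14*(-2) + 5*(1 + (¼)*1)))) + 4646/(-1733) = 3022/(√(-2402 + (8 + 28 + 5*(1 + ¼)))) + 4646*(-1/1733) = 3022/(√(-2402 + (8 + 28 + 5*(5/4)))) - 4646/1733 = 3022/(√(-2402 + (8 + 28 + 25/4))) - 4646/1733 = 3022/(√(-2402 + 169/4)) - 4646/1733 = 3022/(√(-9439/4)) - 4646/1733 = 3022/((I*√9439/2)) - 4646/1733 = 3022*(-2*I*√9439/9439) - 4646/1733 = -6044*I*√9439/9439 - 4646/1733 = -4646/1733 - 6044*I*√9439/9439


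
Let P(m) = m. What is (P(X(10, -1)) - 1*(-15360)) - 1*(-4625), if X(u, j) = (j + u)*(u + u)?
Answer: 20165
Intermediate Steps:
X(u, j) = 2*u*(j + u) (X(u, j) = (j + u)*(2*u) = 2*u*(j + u))
(P(X(10, -1)) - 1*(-15360)) - 1*(-4625) = (2*10*(-1 + 10) - 1*(-15360)) - 1*(-4625) = (2*10*9 + 15360) + 4625 = (180 + 15360) + 4625 = 15540 + 4625 = 20165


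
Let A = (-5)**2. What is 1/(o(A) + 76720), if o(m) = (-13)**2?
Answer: 1/76889 ≈ 1.3006e-5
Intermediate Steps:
A = 25
o(m) = 169
1/(o(A) + 76720) = 1/(169 + 76720) = 1/76889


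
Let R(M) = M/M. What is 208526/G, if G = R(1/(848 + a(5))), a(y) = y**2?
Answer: 208526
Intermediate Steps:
R(M) = 1
G = 1
208526/G = 208526/1 = 208526*1 = 208526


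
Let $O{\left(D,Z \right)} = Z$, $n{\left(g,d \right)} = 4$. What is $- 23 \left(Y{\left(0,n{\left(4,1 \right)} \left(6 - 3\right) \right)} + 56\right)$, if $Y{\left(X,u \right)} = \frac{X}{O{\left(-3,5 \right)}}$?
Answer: $-1288$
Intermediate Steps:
$Y{\left(X,u \right)} = \frac{X}{5}$
$- 23 \left(Y{\left(0,n{\left(4,1 \right)} \left(6 - 3\right) \right)} + 56\right) = - 23 \left(\frac{1}{5} \cdot 0 + 56\right) = - 23 \left(0 + 56\right) = \left(-23\right) 56 = -1288$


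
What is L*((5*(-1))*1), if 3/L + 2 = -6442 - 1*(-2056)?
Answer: 15/4388 ≈ 0.0034184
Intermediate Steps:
L = -3/4388 (L = 3/(-2 + (-6442 - 1*(-2056))) = 3/(-2 + (-6442 + 2056)) = 3/(-2 - 4386) = 3/(-4388) = 3*(-1/4388) = -3/4388 ≈ -0.00068368)
L*((5*(-1))*1) = -3*5*(-1)/4388 = -(-15)/4388 = -3/4388*(-5) = 15/4388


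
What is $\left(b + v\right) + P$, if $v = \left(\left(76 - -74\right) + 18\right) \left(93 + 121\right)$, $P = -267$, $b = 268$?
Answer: $35953$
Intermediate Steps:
$v = 35952$ ($v = \left(\left(76 + 74\right) + 18\right) 214 = \left(150 + 18\right) 214 = 168 \cdot 214 = 35952$)
$\left(b + v\right) + P = \left(268 + 35952\right) - 267 = 36220 - 267 = 35953$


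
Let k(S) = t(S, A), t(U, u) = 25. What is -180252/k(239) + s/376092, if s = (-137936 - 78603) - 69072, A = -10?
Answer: -67798475459/9402300 ≈ -7210.8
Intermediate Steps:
k(S) = 25
s = -285611 (s = -216539 - 69072 = -285611)
-180252/k(239) + s/376092 = -180252/25 - 285611/376092 = -67798475459/9402300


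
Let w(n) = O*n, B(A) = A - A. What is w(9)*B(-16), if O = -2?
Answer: 0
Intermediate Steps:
B(A) = 0
w(n) = -2*n
w(9)*B(-16) = -2*9*0 = -18*0 = 0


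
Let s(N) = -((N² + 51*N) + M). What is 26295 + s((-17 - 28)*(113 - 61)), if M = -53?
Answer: -5329912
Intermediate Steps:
s(N) = 53 - N² - 51*N (s(N) = -((N² + 51*N) - 53) = -(-53 + N² + 51*N) = 53 - N² - 51*N)
26295 + s((-17 - 28)*(113 - 61)) = 26295 + (53 - ((-17 - 28)*(113 - 61))² - 51*(-17 - 28)*(113 - 61)) = 26295 + (53 - (-45*52)² - (-2295)*52) = 26295 + (53 - 1*(-2340)² - 51*(-2340)) = 26295 + (53 - 1*5475600 + 119340) = 26295 + (53 - 5475600 + 119340) = 26295 - 5356207 = -5329912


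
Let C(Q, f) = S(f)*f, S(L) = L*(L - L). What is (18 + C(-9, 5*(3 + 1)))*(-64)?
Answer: -1152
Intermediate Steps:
S(L) = 0 (S(L) = L*0 = 0)
C(Q, f) = 0 (C(Q, f) = 0*f = 0)
(18 + C(-9, 5*(3 + 1)))*(-64) = (18 + 0)*(-64) = 18*(-64) = -1152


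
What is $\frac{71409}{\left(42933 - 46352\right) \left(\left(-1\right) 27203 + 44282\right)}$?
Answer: $- \frac{1831}{1497259} \approx -0.0012229$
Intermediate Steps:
$\frac{71409}{\left(42933 - 46352\right) \left(\left(-1\right) 27203 + 44282\right)} = \frac{71409}{\left(-3419\right) \left(-27203 + 44282\right)} = \frac{71409}{\left(-3419\right) 17079} = \frac{71409}{-58393101} = 71409 \left(- \frac{1}{58393101}\right) = - \frac{1831}{1497259}$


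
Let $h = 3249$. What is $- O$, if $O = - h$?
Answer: $3249$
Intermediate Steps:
$O = -3249$ ($O = \left(-1\right) 3249 = -3249$)
$- O = \left(-1\right) \left(-3249\right) = 3249$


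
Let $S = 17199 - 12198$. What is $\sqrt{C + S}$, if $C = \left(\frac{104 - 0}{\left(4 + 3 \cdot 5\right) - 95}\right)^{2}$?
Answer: $\frac{\sqrt{1806037}}{19} \approx 70.731$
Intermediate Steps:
$C = \frac{676}{361}$ ($C = \left(\frac{104 + \left(-31 + 31\right)}{\left(4 + 15\right) - 95}\right)^{2} = \left(\frac{104 + 0}{19 - 95}\right)^{2} = \left(\frac{104}{-76}\right)^{2} = \left(104 \left(- \frac{1}{76}\right)\right)^{2} = \left(- \frac{26}{19}\right)^{2} = \frac{676}{361} \approx 1.8726$)
$S = 5001$
$\sqrt{C + S} = \sqrt{\frac{676}{361} + 5001} = \sqrt{\frac{1806037}{361}} = \frac{\sqrt{1806037}}{19}$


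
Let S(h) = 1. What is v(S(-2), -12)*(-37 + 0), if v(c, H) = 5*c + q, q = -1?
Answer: -148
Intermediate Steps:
v(c, H) = -1 + 5*c (v(c, H) = 5*c - 1 = -1 + 5*c)
v(S(-2), -12)*(-37 + 0) = (-1 + 5*1)*(-37 + 0) = (-1 + 5)*(-37) = 4*(-37) = -148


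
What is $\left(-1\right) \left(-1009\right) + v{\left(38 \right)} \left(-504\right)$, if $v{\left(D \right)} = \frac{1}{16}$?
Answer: $\frac{1955}{2} \approx 977.5$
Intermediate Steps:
$v{\left(D \right)} = \frac{1}{16}$
$\left(-1\right) \left(-1009\right) + v{\left(38 \right)} \left(-504\right) = \left(-1\right) \left(-1009\right) + \frac{1}{16} \left(-504\right) = 1009 - \frac{63}{2} = \frac{1955}{2}$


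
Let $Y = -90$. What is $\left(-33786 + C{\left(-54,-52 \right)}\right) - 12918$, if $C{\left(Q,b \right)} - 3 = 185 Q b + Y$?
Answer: $472689$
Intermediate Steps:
$C{\left(Q,b \right)} = -87 + 185 Q b$ ($C{\left(Q,b \right)} = 3 + \left(185 Q b - 90\right) = 3 + \left(-90 + 185 Q b\right) = -87 + 185 Q b$)
$\left(-33786 + C{\left(-54,-52 \right)}\right) - 12918 = \left(-33786 - \left(87 + 9990 \left(-52\right)\right)\right) - 12918 = \left(-33786 + \left(-87 + 519480\right)\right) - 12918 = \left(-33786 + 519393\right) - 12918 = 485607 - 12918 = 472689$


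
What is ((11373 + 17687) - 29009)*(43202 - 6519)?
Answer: 1870833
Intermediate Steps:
((11373 + 17687) - 29009)*(43202 - 6519) = (29060 - 29009)*36683 = 51*36683 = 1870833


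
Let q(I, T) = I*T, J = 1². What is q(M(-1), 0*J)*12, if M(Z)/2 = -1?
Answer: 0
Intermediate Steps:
M(Z) = -2 (M(Z) = 2*(-1) = -2)
J = 1
q(M(-1), 0*J)*12 = -0*12 = -2*0*12 = 0*12 = 0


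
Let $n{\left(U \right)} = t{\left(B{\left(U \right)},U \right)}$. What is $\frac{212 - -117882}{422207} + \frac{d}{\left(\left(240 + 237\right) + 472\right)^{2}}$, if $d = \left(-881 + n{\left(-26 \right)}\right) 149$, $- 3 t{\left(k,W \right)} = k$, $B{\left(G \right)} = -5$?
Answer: $\frac{153113195648}{1140720139221} \approx 0.13423$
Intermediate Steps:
$t{\left(k,W \right)} = - \frac{k}{3}$
$n{\left(U \right)} = \frac{5}{3}$ ($n{\left(U \right)} = \left(- \frac{1}{3}\right) \left(-5\right) = \frac{5}{3}$)
$d = - \frac{393062}{3}$ ($d = \left(-881 + \frac{5}{3}\right) 149 = \left(- \frac{2638}{3}\right) 149 = - \frac{393062}{3} \approx -1.3102 \cdot 10^{5}$)
$\frac{212 - -117882}{422207} + \frac{d}{\left(\left(240 + 237\right) + 472\right)^{2}} = \frac{212 - -117882}{422207} - \frac{393062}{3 \left(\left(240 + 237\right) + 472\right)^{2}} = \left(212 + 117882\right) \frac{1}{422207} - \frac{393062}{3 \left(477 + 472\right)^{2}} = 118094 \cdot \frac{1}{422207} - \frac{393062}{3 \cdot 949^{2}} = \frac{118094}{422207} - \frac{393062}{3 \cdot 900601} = \frac{118094}{422207} - \frac{393062}{2701803} = \frac{153113195648}{1140720139221}$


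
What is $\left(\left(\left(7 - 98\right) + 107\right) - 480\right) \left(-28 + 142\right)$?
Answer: $-52896$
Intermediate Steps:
$\left(\left(\left(7 - 98\right) + 107\right) - 480\right) \left(-28 + 142\right) = \left(\left(-91 + 107\right) - 480\right) 114 = \left(16 - 480\right) 114 = \left(-464\right) 114 = -52896$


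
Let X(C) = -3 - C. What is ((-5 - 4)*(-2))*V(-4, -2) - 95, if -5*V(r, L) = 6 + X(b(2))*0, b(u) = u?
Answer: -583/5 ≈ -116.60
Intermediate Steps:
V(r, L) = -6/5 (V(r, L) = -(6 + (-3 - 1*2)*0)/5 = -(6 + (-3 - 2)*0)/5 = -(6 - 5*0)/5 = -(6 + 0)/5 = -⅕*6 = -6/5)
((-5 - 4)*(-2))*V(-4, -2) - 95 = ((-5 - 4)*(-2))*(-6/5) - 95 = -9*(-2)*(-6/5) - 95 = 18*(-6/5) - 95 = -108/5 - 95 = -583/5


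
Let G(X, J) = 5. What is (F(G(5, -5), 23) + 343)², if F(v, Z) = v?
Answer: 121104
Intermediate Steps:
(F(G(5, -5), 23) + 343)² = (5 + 343)² = 348² = 121104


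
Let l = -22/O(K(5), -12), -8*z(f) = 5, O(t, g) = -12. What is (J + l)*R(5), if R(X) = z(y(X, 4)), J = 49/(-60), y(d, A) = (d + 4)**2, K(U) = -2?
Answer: -61/96 ≈ -0.63542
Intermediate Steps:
y(d, A) = (4 + d)**2
z(f) = -5/8 (z(f) = -1/8*5 = -5/8)
J = -49/60 (J = 49*(-1/60) = -49/60 ≈ -0.81667)
R(X) = -5/8
l = 11/6 (l = -22/(-12) = -22*(-1/12) = 11/6 ≈ 1.8333)
(J + l)*R(5) = (-49/60 + 11/6)*(-5/8) = (61/60)*(-5/8) = -61/96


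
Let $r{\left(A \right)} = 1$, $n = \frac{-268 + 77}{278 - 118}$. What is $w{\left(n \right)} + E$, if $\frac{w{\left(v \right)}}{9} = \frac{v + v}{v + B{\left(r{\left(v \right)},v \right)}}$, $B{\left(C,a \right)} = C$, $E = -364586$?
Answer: $- \frac{11298728}{31} \approx -3.6448 \cdot 10^{5}$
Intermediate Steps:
$n = - \frac{191}{160} \approx -1.1938$
$w{\left(v \right)} = \frac{18 v}{1 + v}$ ($w{\left(v \right)} = 9 \frac{v + v}{v + 1} = 9 \frac{2 v}{1 + v} = \frac{18 v}{1 + v}$)
$w{\left(n \right)} + E = 18 \left(- \frac{191}{160}\right) \frac{1}{1 - \frac{191}{160}} - 364586 = 18 \left(- \frac{191}{160}\right) \frac{1}{- \frac{31}{160}} - 364586 = 18 \left(- \frac{191}{160}\right) \left(- \frac{160}{31}\right) - 364586 = \frac{3438}{31} - 364586 = - \frac{11298728}{31}$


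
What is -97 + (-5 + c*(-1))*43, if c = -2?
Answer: -226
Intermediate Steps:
-97 + (-5 + c*(-1))*43 = -97 + (-5 - 2*(-1))*43 = -97 + (-5 + 2)*43 = -97 - 3*43 = -97 - 129 = -226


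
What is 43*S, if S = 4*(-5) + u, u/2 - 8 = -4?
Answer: -516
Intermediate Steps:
u = 8 (u = 16 + 2*(-4) = 16 - 8 = 8)
S = -12 (S = 4*(-5) + 8 = -20 + 8 = -12)
43*S = 43*(-12) = -516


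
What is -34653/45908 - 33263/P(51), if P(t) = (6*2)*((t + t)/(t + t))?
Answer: -190931705/68862 ≈ -2772.7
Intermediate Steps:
P(t) = 12 (P(t) = 12*((2*t)/((2*t))) = 12*((2*t)*(1/(2*t))) = 12*1 = 12)
-34653/45908 - 33263/P(51) = -34653/45908 - 33263/12 = -190931705/68862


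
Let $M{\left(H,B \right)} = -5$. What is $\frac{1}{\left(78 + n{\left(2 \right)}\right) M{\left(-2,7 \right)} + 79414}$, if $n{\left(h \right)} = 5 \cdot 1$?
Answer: $\frac{1}{78999} \approx 1.2658 \cdot 10^{-5}$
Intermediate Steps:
$n{\left(h \right)} = 5$
$\frac{1}{\left(78 + n{\left(2 \right)}\right) M{\left(-2,7 \right)} + 79414} = \frac{1}{\left(78 + 5\right) \left(-5\right) + 79414} = \frac{1}{83 \left(-5\right) + 79414} = \frac{1}{-415 + 79414} = \frac{1}{78999}$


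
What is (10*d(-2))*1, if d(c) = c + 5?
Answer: 30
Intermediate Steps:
d(c) = 5 + c
(10*d(-2))*1 = (10*(5 - 2))*1 = (10*3)*1 = 30*1 = 30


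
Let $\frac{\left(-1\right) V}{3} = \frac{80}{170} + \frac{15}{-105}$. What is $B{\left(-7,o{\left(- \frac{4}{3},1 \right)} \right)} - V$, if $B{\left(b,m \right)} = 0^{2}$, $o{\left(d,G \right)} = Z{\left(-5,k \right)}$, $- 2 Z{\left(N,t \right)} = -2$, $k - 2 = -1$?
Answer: $\frac{117}{119} \approx 0.98319$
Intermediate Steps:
$k = 1$ ($k = 2 - 1 = 1$)
$Z{\left(N,t \right)} = 1$ ($Z{\left(N,t \right)} = \left(- \frac{1}{2}\right) \left(-2\right) = 1$)
$V = - \frac{117}{119}$ ($V = - 3 \left(\frac{80}{170} + \frac{15}{-105}\right) = - 3 \left(80 \cdot \frac{1}{170} + 15 \left(- \frac{1}{105}\right)\right) = - 3 \left(\frac{8}{17} - \frac{1}{7}\right) = \left(-3\right) \frac{39}{119} = - \frac{117}{119} \approx -0.98319$)
$o{\left(d,G \right)} = 1$
$B{\left(b,m \right)} = 0$
$B{\left(-7,o{\left(- \frac{4}{3},1 \right)} \right)} - V = 0 - - \frac{117}{119} = 0 + \frac{117}{119} = \frac{117}{119}$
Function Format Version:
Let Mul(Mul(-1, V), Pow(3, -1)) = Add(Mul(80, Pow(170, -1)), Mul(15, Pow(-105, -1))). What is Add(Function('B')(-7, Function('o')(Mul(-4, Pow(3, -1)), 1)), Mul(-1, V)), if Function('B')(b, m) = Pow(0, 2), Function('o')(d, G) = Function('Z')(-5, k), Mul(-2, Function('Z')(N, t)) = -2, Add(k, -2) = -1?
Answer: Rational(117, 119) ≈ 0.98319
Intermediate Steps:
k = 1 (k = Add(2, -1) = 1)
Function('Z')(N, t) = 1 (Function('Z')(N, t) = Mul(Rational(-1, 2), -2) = 1)
V = Rational(-117, 119) (V = Mul(-3, Add(Mul(80, Pow(170, -1)), Mul(15, Pow(-105, -1)))) = Mul(-3, Add(Mul(80, Rational(1, 170)), Mul(15, Rational(-1, 105)))) = Mul(-3, Add(Rational(8, 17), Rational(-1, 7))) = Mul(-3, Rational(39, 119)) = Rational(-117, 119) ≈ -0.98319)
Function('o')(d, G) = 1
Function('B')(b, m) = 0
Add(Function('B')(-7, Function('o')(Mul(-4, Pow(3, -1)), 1)), Mul(-1, V)) = Add(0, Mul(-1, Rational(-117, 119))) = Add(0, Rational(117, 119)) = Rational(117, 119)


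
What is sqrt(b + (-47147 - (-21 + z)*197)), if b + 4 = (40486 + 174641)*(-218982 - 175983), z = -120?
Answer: I*sqrt(84967654929) ≈ 2.9149e+5*I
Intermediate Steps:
b = -84967635559 (b = -4 + (40486 + 174641)*(-218982 - 175983) = -4 + 215127*(-394965) = -4 - 84967635555 = -84967635559)
sqrt(b + (-47147 - (-21 + z)*197)) = sqrt(-84967635559 + (-47147 - (-21 - 120)*197)) = sqrt(-84967635559 + (-47147 - (-141)*197)) = sqrt(-84967635559 + (-47147 - 1*(-27777))) = sqrt(-84967635559 + (-47147 + 27777)) = sqrt(-84967635559 - 19370) = sqrt(-84967654929) = I*sqrt(84967654929)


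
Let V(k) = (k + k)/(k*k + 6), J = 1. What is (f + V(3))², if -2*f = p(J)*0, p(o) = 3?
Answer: 4/25 ≈ 0.16000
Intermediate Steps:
V(k) = 2*k/(6 + k²) (V(k) = (2*k)/(k² + 6) = (2*k)/(6 + k²) = 2*k/(6 + k²))
f = 0 (f = -3*0/2 = -½*0 = 0)
(f + V(3))² = (0 + 2*3/(6 + 3²))² = (0 + 2*3/(6 + 9))² = (0 + 2*3/15)² = (0 + 2*3*(1/15))² = (0 + ⅖)² = (⅖)² = 4/25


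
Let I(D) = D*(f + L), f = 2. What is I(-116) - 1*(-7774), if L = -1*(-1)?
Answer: 7426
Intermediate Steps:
L = 1
I(D) = 3*D (I(D) = D*(2 + 1) = D*3 = 3*D)
I(-116) - 1*(-7774) = 3*(-116) - 1*(-7774) = -348 + 7774 = 7426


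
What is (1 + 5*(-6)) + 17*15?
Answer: 226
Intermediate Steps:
(1 + 5*(-6)) + 17*15 = (1 - 30) + 255 = -29 + 255 = 226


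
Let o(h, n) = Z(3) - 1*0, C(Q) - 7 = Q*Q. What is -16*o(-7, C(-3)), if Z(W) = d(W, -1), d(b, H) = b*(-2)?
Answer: 96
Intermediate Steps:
d(b, H) = -2*b
Z(W) = -2*W
C(Q) = 7 + Q² (C(Q) = 7 + Q*Q = 7 + Q²)
o(h, n) = -6 (o(h, n) = -2*3 - 1*0 = -6 + 0 = -6)
-16*o(-7, C(-3)) = -16*(-6) = 96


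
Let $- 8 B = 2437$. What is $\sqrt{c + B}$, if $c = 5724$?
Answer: $\frac{\sqrt{86710}}{4} \approx 73.616$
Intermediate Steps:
$B = - \frac{2437}{8}$ ($B = \left(- \frac{1}{8}\right) 2437 = - \frac{2437}{8} \approx -304.63$)
$\sqrt{c + B} = \sqrt{5724 - \frac{2437}{8}} = \sqrt{\frac{43355}{8}} = \frac{\sqrt{86710}}{4}$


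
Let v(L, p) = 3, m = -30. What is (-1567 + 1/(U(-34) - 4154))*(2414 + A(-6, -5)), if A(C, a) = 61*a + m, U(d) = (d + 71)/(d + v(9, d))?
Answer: -139879879524/42937 ≈ -3.2578e+6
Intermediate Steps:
U(d) = (71 + d)/(3 + d) (U(d) = (d + 71)/(d + 3) = (71 + d)/(3 + d))
A(C, a) = -30 + 61*a (A(C, a) = 61*a - 30 = -30 + 61*a)
(-1567 + 1/(U(-34) - 4154))*(2414 + A(-6, -5)) = (-1567 + 1/((71 - 34)/(3 - 34) - 4154))*(2414 + (-30 + 61*(-5))) = (-1567 + 1/(37/(-31) - 4154))*(2414 + (-30 - 305)) = (-1567 + 1/(-1/31*37 - 4154))*(2414 - 335) = (-1567 + 1/(-37/31 - 4154))*2079 = (-1567 + 1/(-128811/31))*2079 = (-1567 - 31/128811)*2079 = -201846868/128811*2079 = -139879879524/42937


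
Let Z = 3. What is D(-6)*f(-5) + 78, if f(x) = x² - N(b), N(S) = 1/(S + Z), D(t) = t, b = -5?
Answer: -75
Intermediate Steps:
N(S) = 1/(3 + S) (N(S) = 1/(S + 3) = 1/(3 + S))
f(x) = ½ + x² (f(x) = x² - 1/(3 - 5) = x² - 1/(-2) = x² - 1*(-½) = x² + ½ = ½ + x²)
D(-6)*f(-5) + 78 = -6*(½ + (-5)²) + 78 = -6*(½ + 25) + 78 = -6*51/2 + 78 = -153 + 78 = -75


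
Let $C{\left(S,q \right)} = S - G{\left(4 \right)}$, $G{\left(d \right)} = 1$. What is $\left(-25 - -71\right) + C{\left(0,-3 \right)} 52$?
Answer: $-6$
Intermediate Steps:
$C{\left(S,q \right)} = -1 + S$ ($C{\left(S,q \right)} = S - 1 = -1 + S$)
$\left(-25 - -71\right) + C{\left(0,-3 \right)} 52 = \left(-25 - -71\right) + \left(-1 + 0\right) 52 = \left(-25 + 71\right) - 52 = 46 - 52 = -6$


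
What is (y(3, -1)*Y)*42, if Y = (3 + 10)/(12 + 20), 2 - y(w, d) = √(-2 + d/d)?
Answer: 273/8 - 273*I/16 ≈ 34.125 - 17.063*I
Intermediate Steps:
y(w, d) = 2 - I (y(w, d) = 2 - √(-2 + d/d) = 2 - √(-2 + 1) = 2 - √(-1) = 2 - I)
Y = 13/32 ≈ 0.40625
(y(3, -1)*Y)*42 = ((2 - I)*(13/32))*42 = (13/16 - 13*I/32)*42 = 273/8 - 273*I/16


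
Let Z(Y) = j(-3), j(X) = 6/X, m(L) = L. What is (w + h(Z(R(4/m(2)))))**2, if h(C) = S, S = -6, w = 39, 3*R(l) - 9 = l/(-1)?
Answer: 1089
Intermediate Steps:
R(l) = 3 - l/3 (R(l) = 3 + (l/(-1))/3 = 3 + (l*(-1))/3 = 3 + (-l)/3 = 3 - l/3)
Z(Y) = -2 (Z(Y) = 6/(-3) = 6*(-1/3) = -2)
h(C) = -6
(w + h(Z(R(4/m(2)))))**2 = (39 - 6)**2 = 33**2 = 1089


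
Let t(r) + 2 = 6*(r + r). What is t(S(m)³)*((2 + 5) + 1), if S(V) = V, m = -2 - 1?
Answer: -2608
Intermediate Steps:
m = -3
t(r) = -2 + 12*r (t(r) = -2 + 6*(r + r) = -2 + 6*(2*r) = -2 + 12*r)
t(S(m)³)*((2 + 5) + 1) = (-2 + 12*(-3)³)*((2 + 5) + 1) = (-2 + 12*(-27))*(7 + 1) = (-2 - 324)*8 = -326*8 = -2608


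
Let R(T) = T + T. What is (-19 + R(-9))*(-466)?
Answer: 17242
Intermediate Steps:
R(T) = 2*T
(-19 + R(-9))*(-466) = (-19 + 2*(-9))*(-466) = (-19 - 18)*(-466) = -37*(-466) = 17242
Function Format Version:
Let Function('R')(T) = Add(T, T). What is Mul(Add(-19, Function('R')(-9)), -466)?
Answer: 17242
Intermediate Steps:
Function('R')(T) = Mul(2, T)
Mul(Add(-19, Function('R')(-9)), -466) = Mul(Add(-19, Mul(2, -9)), -466) = Mul(Add(-19, -18), -466) = Mul(-37, -466) = 17242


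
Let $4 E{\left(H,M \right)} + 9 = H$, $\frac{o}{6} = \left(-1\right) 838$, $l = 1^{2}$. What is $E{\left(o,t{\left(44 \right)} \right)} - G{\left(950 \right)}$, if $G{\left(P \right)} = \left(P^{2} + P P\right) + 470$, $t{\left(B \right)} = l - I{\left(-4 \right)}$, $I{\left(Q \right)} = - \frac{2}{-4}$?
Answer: $- \frac{7226917}{4} \approx -1.8067 \cdot 10^{6}$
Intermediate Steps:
$l = 1$
$o = -5028$ ($o = 6 \left(\left(-1\right) 838\right) = 6 \left(-838\right) = -5028$)
$I{\left(Q \right)} = \frac{1}{2}$ ($I{\left(Q \right)} = \left(-2\right) \left(- \frac{1}{4}\right) = \frac{1}{2}$)
$t{\left(B \right)} = \frac{1}{2}$ ($t{\left(B \right)} = 1 - \frac{1}{2} = \frac{1}{2}$)
$G{\left(P \right)} = 470 + 2 P^{2}$ ($G{\left(P \right)} = \left(P^{2} + P^{2}\right) + 470 = 2 P^{2} + 470 = 470 + 2 P^{2}$)
$E{\left(H,M \right)} = - \frac{9}{4} + \frac{H}{4}$
$E{\left(o,t{\left(44 \right)} \right)} - G{\left(950 \right)} = \left(- \frac{9}{4} + \frac{1}{4} \left(-5028\right)\right) - \left(470 + 2 \cdot 950^{2}\right) = \left(- \frac{9}{4} - 1257\right) - \left(470 + 2 \cdot 902500\right) = - \frac{5037}{4} - \left(470 + 1805000\right) = - \frac{5037}{4} - 1805470 = - \frac{7226917}{4}$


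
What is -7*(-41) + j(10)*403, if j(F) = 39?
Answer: 16004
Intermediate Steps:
-7*(-41) + j(10)*403 = -7*(-41) + 39*403 = 287 + 15717 = 16004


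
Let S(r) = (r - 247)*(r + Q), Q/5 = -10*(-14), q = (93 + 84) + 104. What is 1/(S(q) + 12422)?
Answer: 1/45776 ≈ 2.1846e-5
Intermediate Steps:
q = 281 (q = 177 + 104 = 281)
Q = 700 (Q = 5*(-10*(-14)) = 5*140 = 700)
S(r) = (-247 + r)*(700 + r) (S(r) = (r - 247)*(r + 700) = (-247 + r)*(700 + r))
1/(S(q) + 12422) = 1/((-172900 + 281**2 + 453*281) + 12422) = 1/((-172900 + 78961 + 127293) + 12422) = 1/(33354 + 12422) = 1/45776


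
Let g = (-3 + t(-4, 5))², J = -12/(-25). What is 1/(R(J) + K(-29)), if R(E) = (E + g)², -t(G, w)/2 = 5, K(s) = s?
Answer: 625/17934044 ≈ 3.4850e-5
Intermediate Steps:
t(G, w) = -10 (t(G, w) = -2*5 = -10)
J = 12/25 (J = -12*(-1/25) = 12/25 ≈ 0.48000)
g = 169 (g = (-3 - 10)² = (-13)² = 169)
R(E) = (169 + E)² (R(E) = (E + 169)² = (169 + E)²)
1/(R(J) + K(-29)) = 1/((169 + 12/25)² - 29) = 1/((4237/25)² - 29) = 1/(17952169/625 - 29) = 1/(17934044/625) = 625/17934044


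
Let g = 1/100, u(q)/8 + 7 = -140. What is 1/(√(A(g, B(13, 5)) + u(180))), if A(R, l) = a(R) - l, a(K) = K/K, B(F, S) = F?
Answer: -I*√33/198 ≈ -0.029013*I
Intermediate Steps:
u(q) = -1176 (u(q) = -56 + 8*(-140) = -56 - 1120 = -1176)
a(K) = 1
g = 1/100 ≈ 0.010000
A(R, l) = 1 - l
1/(√(A(g, B(13, 5)) + u(180))) = 1/(√((1 - 1*13) - 1176)) = 1/(√((1 - 13) - 1176)) = 1/(√(-12 - 1176)) = 1/(√(-1188)) = 1/(6*I*√33) = -I*√33/198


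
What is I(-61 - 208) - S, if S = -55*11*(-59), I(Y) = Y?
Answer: -35964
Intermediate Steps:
S = 35695 (S = -605*(-59) = 35695)
I(-61 - 208) - S = (-61 - 208) - 1*35695 = -269 - 35695 = -35964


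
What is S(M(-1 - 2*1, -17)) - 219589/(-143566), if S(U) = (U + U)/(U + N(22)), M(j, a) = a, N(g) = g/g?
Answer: 2098667/574264 ≈ 3.6545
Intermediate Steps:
N(g) = 1
S(U) = 2*U/(1 + U) (S(U) = (U + U)/(U + 1) = (2*U)/(1 + U) = 2*U/(1 + U))
S(M(-1 - 2*1, -17)) - 219589/(-143566) = 2*(-17)/(1 - 17) - 219589/(-143566) = 2*(-17)/(-16) - 219589*(-1/143566) = 2*(-17)*(-1/16) + 219589/143566 = 17/8 + 219589/143566 = 2098667/574264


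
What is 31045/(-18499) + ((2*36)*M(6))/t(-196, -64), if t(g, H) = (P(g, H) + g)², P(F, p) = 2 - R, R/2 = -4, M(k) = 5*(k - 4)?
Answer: -29464265/17777539 ≈ -1.6574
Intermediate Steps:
M(k) = -20 + 5*k (M(k) = 5*(-4 + k) = -20 + 5*k)
R = -8 (R = 2*(-4) = -8)
P(F, p) = 10 (P(F, p) = 2 - 1*(-8) = 2 + 8 = 10)
t(g, H) = (10 + g)²
31045/(-18499) + ((2*36)*M(6))/t(-196, -64) = 31045/(-18499) + ((2*36)*(-20 + 5*6))/((10 - 196)²) = 31045*(-1/18499) + (72*(-20 + 30))/((-186)²) = -31045/18499 + (72*10)/34596 = -31045/18499 + 720*(1/34596) = -31045/18499 + 20/961 = -29464265/17777539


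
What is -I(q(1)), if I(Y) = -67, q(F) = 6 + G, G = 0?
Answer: 67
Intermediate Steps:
q(F) = 6 (q(F) = 6 + 0 = 6)
-I(q(1)) = -1*(-67) = 67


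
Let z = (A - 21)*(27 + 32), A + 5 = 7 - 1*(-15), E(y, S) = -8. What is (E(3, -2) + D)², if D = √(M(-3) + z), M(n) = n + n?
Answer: (8 - 11*I*√2)² ≈ -178.0 - 248.9*I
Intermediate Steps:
A = 17 (A = -5 + (7 - 1*(-15)) = -5 + (7 + 15) = -5 + 22 = 17)
M(n) = 2*n
z = -236 (z = (17 - 21)*(27 + 32) = -4*59 = -236)
D = 11*I*√2 (D = √(2*(-3) - 236) = √(-6 - 236) = √(-242) = 11*I*√2 ≈ 15.556*I)
(E(3, -2) + D)² = (-8 + 11*I*√2)²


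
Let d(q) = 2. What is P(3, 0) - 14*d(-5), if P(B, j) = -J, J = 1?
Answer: -29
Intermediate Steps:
P(B, j) = -1 (P(B, j) = -1*1 = -1)
P(3, 0) - 14*d(-5) = -1 - 14*2 = -1 - 28 = -29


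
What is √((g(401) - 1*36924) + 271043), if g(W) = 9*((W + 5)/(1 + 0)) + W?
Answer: √238174 ≈ 488.03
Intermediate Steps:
g(W) = 45 + 10*W (g(W) = 9*((5 + W)/1) + W = 9*((5 + W)*1) + W = 9*(5 + W) + W = (45 + 9*W) + W = 45 + 10*W)
√((g(401) - 1*36924) + 271043) = √(((45 + 10*401) - 1*36924) + 271043) = √(((45 + 4010) - 36924) + 271043) = √((4055 - 36924) + 271043) = √(-32869 + 271043) = √238174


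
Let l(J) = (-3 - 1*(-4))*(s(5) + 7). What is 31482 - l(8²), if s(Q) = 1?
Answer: 31474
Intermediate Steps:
l(J) = 8 (l(J) = (-3 - 1*(-4))*(1 + 7) = (-3 + 4)*8 = 1*8 = 8)
31482 - l(8²) = 31482 - 1*8 = 31482 - 8 = 31474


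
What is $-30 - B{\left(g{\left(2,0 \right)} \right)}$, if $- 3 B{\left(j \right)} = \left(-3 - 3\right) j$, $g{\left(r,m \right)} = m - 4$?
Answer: $-22$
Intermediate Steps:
$g{\left(r,m \right)} = -4 + m$
$B{\left(j \right)} = 2 j$ ($B{\left(j \right)} = - \frac{\left(-3 - 3\right) j}{3} = - \frac{\left(-6\right) j}{3} = 2 j$)
$-30 - B{\left(g{\left(2,0 \right)} \right)} = -30 - 2 \left(-4 + 0\right) = -30 - 2 \left(-4\right) = -30 - -8 = -30 + 8 = -22$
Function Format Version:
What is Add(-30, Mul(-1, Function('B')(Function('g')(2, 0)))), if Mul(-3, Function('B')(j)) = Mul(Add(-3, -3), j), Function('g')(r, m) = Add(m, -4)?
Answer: -22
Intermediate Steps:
Function('g')(r, m) = Add(-4, m)
Function('B')(j) = Mul(2, j) (Function('B')(j) = Mul(Rational(-1, 3), Mul(Add(-3, -3), j)) = Mul(Rational(-1, 3), Mul(-6, j)) = Mul(2, j))
Add(-30, Mul(-1, Function('B')(Function('g')(2, 0)))) = Add(-30, Mul(-1, Mul(2, Add(-4, 0)))) = Add(-30, Mul(-1, Mul(2, -4))) = Add(-30, Mul(-1, -8)) = Add(-30, 8) = -22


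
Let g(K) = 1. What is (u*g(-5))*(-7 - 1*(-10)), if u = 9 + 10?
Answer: 57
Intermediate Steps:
u = 19
(u*g(-5))*(-7 - 1*(-10)) = (19*1)*(-7 - 1*(-10)) = 19*(-7 + 10) = 19*3 = 57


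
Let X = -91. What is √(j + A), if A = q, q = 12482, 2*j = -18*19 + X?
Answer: √49062/2 ≈ 110.75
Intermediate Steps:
j = -433/2 (j = (-18*19 - 91)/2 = (-342 - 91)/2 = (½)*(-433) = -433/2 ≈ -216.50)
A = 12482
√(j + A) = √(-433/2 + 12482) = √(24531/2) = √49062/2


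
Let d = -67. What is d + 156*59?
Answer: 9137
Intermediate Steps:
d + 156*59 = -67 + 156*59 = -67 + 9204 = 9137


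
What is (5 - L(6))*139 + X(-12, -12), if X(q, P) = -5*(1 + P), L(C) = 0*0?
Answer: 750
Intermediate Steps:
L(C) = 0
X(q, P) = -5 - 5*P
(5 - L(6))*139 + X(-12, -12) = (5 - 1*0)*139 + (-5 - 5*(-12)) = (5 + 0)*139 + (-5 + 60) = 5*139 + 55 = 695 + 55 = 750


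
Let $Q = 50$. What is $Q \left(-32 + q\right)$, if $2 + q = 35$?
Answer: $50$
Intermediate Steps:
$q = 33$ ($q = -2 + 35 = 33$)
$Q \left(-32 + q\right) = 50 \left(-32 + 33\right) = 50 \cdot 1 = 50$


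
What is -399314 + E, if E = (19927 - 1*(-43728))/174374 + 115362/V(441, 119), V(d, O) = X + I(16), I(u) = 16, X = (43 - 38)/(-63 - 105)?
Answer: -183437553631239/467845442 ≈ -3.9209e+5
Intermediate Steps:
X = -5/168 (X = 5/(-168) = 5*(-1/168) = -5/168 ≈ -0.029762)
V(d, O) = 2683/168 (V(d, O) = -5/168 + 16 = 2683/168)
E = 3379681195549/467845442 (E = (19927 - 1*(-43728))/174374 + 115362/(2683/168) = (19927 + 43728)*(1/174374) + 115362*(168/2683) = 63655*(1/174374) + 19380816/2683 = 63655/174374 + 19380816/2683 = 3379681195549/467845442 ≈ 7223.9)
-399314 + E = -399314 + 3379681195549/467845442 = -183437553631239/467845442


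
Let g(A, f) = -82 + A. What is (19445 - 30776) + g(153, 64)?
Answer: -11260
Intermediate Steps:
(19445 - 30776) + g(153, 64) = (19445 - 30776) + (-82 + 153) = -11331 + 71 = -11260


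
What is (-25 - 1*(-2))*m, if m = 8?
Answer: -184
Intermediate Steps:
(-25 - 1*(-2))*m = (-25 - 1*(-2))*8 = (-25 + 2)*8 = -23*8 = -184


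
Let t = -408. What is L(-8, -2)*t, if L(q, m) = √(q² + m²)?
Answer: -816*√17 ≈ -3364.5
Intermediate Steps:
L(q, m) = √(m² + q²)
L(-8, -2)*t = √((-2)² + (-8)²)*(-408) = √(4 + 64)*(-408) = √68*(-408) = (2*√17)*(-408) = -816*√17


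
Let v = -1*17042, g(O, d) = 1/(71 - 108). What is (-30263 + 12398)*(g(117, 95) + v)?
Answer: 11264865075/37 ≈ 3.0446e+8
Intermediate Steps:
g(O, d) = -1/37 (g(O, d) = 1/(-37) = -1/37)
v = -17042
(-30263 + 12398)*(g(117, 95) + v) = (-30263 + 12398)*(-1/37 - 17042) = -17865*(-630555/37) = 11264865075/37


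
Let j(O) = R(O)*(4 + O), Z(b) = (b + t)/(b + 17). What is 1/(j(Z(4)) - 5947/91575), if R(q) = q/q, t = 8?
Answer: 641025/2888771 ≈ 0.22190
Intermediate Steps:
Z(b) = (8 + b)/(17 + b) (Z(b) = (b + 8)/(b + 17) = (8 + b)/(17 + b))
R(q) = 1
j(O) = 4 + O (j(O) = 1*(4 + O) = 4 + O)
1/(j(Z(4)) - 5947/91575) = 1/((4 + (8 + 4)/(17 + 4)) - 5947/91575) = 1/((4 + 12/21) - 5947*1/91575) = 1/((4 + (1/21)*12) - 5947/91575) = 1/((4 + 4/7) - 5947/91575) = 1/(32/7 - 5947/91575) = 1/(2888771/641025) = 641025/2888771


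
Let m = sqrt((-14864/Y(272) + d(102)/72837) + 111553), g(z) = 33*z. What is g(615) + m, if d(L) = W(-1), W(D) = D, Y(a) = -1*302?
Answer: 20295 + 2*sqrt(374997456002328523)/3666129 ≈ 20629.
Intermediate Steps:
Y(a) = -302
d(L) = -1
m = 2*sqrt(374997456002328523)/3666129 (m = sqrt((-14864/(-302) - 1/72837) + 111553) = sqrt((-14864*(-1/302) - 1*1/72837) + 111553) = sqrt((7432/151 - 1/72837) + 111553) = sqrt(541324433/10998387 + 111553) = sqrt(1227444389444/10998387) = 2*sqrt(374997456002328523)/3666129 ≈ 334.07)
g(615) + m = 33*615 + 2*sqrt(374997456002328523)/3666129 = 20295 + 2*sqrt(374997456002328523)/3666129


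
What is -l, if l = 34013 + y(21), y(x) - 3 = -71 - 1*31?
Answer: -33914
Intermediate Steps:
y(x) = -99 (y(x) = 3 + (-71 - 1*31) = 3 + (-71 - 31) = 3 - 102 = -99)
l = 33914 (l = 34013 - 99 = 33914)
-l = -1*33914 = -33914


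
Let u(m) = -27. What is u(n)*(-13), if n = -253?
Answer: 351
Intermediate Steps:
u(n)*(-13) = -27*(-13) = 351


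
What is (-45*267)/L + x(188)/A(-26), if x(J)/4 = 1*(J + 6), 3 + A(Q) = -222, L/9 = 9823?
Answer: -7923023/2210175 ≈ -3.5848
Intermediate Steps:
L = 88407 (L = 9*9823 = 88407)
A(Q) = -225 (A(Q) = -3 - 222 = -225)
x(J) = 24 + 4*J (x(J) = 4*(1*(J + 6)) = 4*(1*(6 + J)) = 4*(6 + J) = 24 + 4*J)
(-45*267)/L + x(188)/A(-26) = -45*267/88407 + (24 + 4*188)/(-225) = -12015*1/88407 + (24 + 752)*(-1/225) = -1335/9823 + 776*(-1/225) = -1335/9823 - 776/225 = -7923023/2210175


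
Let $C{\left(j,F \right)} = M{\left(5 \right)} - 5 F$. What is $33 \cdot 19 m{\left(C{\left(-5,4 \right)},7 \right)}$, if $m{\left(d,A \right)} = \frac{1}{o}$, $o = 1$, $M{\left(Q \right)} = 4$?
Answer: $627$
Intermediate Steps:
$C{\left(j,F \right)} = 4 - 5 F$
$m{\left(d,A \right)} = 1$ ($m{\left(d,A \right)} = 1^{-1} = 1$)
$33 \cdot 19 m{\left(C{\left(-5,4 \right)},7 \right)} = 33 \cdot 19 \cdot 1 = 627 \cdot 1 = 627$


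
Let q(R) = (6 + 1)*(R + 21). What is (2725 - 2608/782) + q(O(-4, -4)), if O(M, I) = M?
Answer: 1110700/391 ≈ 2840.7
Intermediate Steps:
q(R) = 147 + 7*R (q(R) = 7*(21 + R) = 147 + 7*R)
(2725 - 2608/782) + q(O(-4, -4)) = (2725 - 2608/782) + (147 + 7*(-4)) = (2725 - 2608*1/782) + (147 - 28) = (2725 - 1304/391) + 119 = 1064171/391 + 119 = 1110700/391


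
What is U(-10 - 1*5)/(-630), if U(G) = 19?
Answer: -19/630 ≈ -0.030159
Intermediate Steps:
U(-10 - 1*5)/(-630) = 19/(-630) = 19*(-1/630) = -19/630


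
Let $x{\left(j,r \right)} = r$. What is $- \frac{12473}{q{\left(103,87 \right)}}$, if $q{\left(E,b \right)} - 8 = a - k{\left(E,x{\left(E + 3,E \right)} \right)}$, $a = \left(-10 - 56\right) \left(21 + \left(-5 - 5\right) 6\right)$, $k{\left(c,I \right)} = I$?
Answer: $- \frac{12473}{2479} \approx -5.0315$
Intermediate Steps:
$a = 2574$ ($a = - 66 \left(21 - 60\right) = \left(-66\right) \left(-39\right) = 2574$)
$q{\left(E,b \right)} = 2582 - E$ ($q{\left(E,b \right)} = 8 - \left(-2574 + E\right) = 2582 - E$)
$- \frac{12473}{q{\left(103,87 \right)}} = - \frac{12473}{2582 - 103} = - \frac{12473}{2479}$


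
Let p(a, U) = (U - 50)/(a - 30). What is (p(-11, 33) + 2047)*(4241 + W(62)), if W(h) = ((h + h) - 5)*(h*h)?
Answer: 38755014088/41 ≈ 9.4524e+8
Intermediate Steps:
p(a, U) = (-50 + U)/(-30 + a)
W(h) = h²*(-5 + 2*h) (W(h) = (2*h - 5)*h² = (-5 + 2*h)*h² = h²*(-5 + 2*h))
(p(-11, 33) + 2047)*(4241 + W(62)) = ((-50 + 33)/(-30 - 11) + 2047)*(4241 + 62²*(-5 + 2*62)) = (-17/(-41) + 2047)*(4241 + 3844*(-5 + 124)) = (-1/41*(-17) + 2047)*(4241 + 3844*119) = (17/41 + 2047)*(4241 + 457436) = (83944/41)*461677 = 38755014088/41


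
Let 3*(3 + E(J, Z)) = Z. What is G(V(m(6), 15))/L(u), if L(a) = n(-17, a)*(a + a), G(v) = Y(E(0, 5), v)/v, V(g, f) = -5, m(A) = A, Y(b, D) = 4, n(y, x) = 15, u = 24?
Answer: -1/900 ≈ -0.0011111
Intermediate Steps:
E(J, Z) = -3 + Z/3
G(v) = 4/v
L(a) = 30*a (L(a) = 15*(a + a) = 15*(2*a) = 30*a)
G(V(m(6), 15))/L(u) = (4/(-5))/((30*24)) = (4*(-⅕))/720 = -⅘*1/720 = -1/900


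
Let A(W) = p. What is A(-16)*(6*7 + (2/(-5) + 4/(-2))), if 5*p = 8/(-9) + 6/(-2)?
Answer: -154/5 ≈ -30.800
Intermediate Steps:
p = -7/9 (p = (8/(-9) + 6/(-2))/5 = (8*(-⅑) + 6*(-½))/5 = (-8/9 - 3)/5 = (⅕)*(-35/9) = -7/9 ≈ -0.77778)
A(W) = -7/9
A(-16)*(6*7 + (2/(-5) + 4/(-2))) = -7*(6*7 + (2/(-5) + 4/(-2)))/9 = -7*(42 + (2*(-⅕) + 4*(-½)))/9 = -7*(42 + (-⅖ - 2))/9 = -7*(42 - 12/5)/9 = -7/9*198/5 = -154/5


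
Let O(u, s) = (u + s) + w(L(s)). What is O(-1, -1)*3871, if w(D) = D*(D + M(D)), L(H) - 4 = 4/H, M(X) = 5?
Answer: -7742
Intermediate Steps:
L(H) = 4 + 4/H
w(D) = D*(5 + D) (w(D) = D*(D + 5) = D*(5 + D))
O(u, s) = s + u + (4 + 4/s)*(9 + 4/s) (O(u, s) = (u + s) + (4 + 4/s)*(5 + (4 + 4/s)) = (s + u) + (4 + 4/s)*(9 + 4/s) = s + u + (4 + 4/s)*(9 + 4/s))
O(-1, -1)*3871 = (36 - 1 - 1 + 16/(-1)² + 52/(-1))*3871 = (36 - 1 - 1 + 16*1 + 52*(-1))*3871 = (36 - 1 - 1 + 16 - 52)*3871 = -2*3871 = -7742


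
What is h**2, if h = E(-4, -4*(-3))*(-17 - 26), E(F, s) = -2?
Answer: 7396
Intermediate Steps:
h = 86 (h = -2*(-17 - 26) = -2*(-43) = 86)
h**2 = 86**2 = 7396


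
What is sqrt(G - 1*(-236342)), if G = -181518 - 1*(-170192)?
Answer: 2*sqrt(56254) ≈ 474.36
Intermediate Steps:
G = -11326 (G = -181518 + 170192 = -11326)
sqrt(G - 1*(-236342)) = sqrt(-11326 - 1*(-236342)) = sqrt(-11326 + 236342) = sqrt(225016) = 2*sqrt(56254)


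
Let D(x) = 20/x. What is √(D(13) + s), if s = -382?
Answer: I*√64298/13 ≈ 19.505*I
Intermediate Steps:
√(D(13) + s) = √(20/13 - 382) = √(-4946/13) = I*√64298/13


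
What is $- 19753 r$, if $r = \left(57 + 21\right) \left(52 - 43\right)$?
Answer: $-13866606$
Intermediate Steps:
$r = 702$ ($r = 78 \cdot 9 = 702$)
$- 19753 r = \left(-19753\right) 702 = -13866606$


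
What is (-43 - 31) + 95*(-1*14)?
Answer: -1404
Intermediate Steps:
(-43 - 31) + 95*(-1*14) = -74 + 95*(-14) = -74 - 1330 = -1404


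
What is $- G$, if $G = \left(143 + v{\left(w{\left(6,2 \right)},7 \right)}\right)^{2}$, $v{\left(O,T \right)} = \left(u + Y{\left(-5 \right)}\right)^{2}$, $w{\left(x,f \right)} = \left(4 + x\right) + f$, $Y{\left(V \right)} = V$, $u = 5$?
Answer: $-20449$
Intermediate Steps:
$w{\left(x,f \right)} = 4 + f + x$
$v{\left(O,T \right)} = 0$ ($v{\left(O,T \right)} = \left(5 - 5\right)^{2} = 0^{2} = 0$)
$G = 20449$ ($G = \left(143 + 0\right)^{2} = 143^{2} = 20449$)
$- G = \left(-1\right) 20449 = -20449$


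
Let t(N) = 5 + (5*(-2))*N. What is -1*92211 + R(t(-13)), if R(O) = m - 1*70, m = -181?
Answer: -92462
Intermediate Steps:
t(N) = 5 - 10*N
R(O) = -251 (R(O) = -181 - 1*70 = -181 - 70 = -251)
-1*92211 + R(t(-13)) = -1*92211 - 251 = -92211 - 251 = -92462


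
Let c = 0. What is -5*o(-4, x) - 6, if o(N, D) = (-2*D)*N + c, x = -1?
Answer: 34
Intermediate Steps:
o(N, D) = -2*D*N (o(N, D) = (-2*D)*N + 0 = -2*D*N + 0 = -2*D*N)
-5*o(-4, x) - 6 = -(-10)*(-1)*(-4) - 6 = -5*(-8) - 6 = 40 - 6 = 34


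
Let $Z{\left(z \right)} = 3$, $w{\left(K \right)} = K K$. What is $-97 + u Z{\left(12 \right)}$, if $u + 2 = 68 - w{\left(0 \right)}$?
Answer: $101$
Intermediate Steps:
$w{\left(K \right)} = K^{2}$
$u = 66$ ($u = -2 + \left(68 - 0^{2}\right) = -2 + \left(68 - 0\right) = -2 + \left(68 + 0\right) = -2 + 68 = 66$)
$-97 + u Z{\left(12 \right)} = -97 + 66 \cdot 3 = -97 + 198 = 101$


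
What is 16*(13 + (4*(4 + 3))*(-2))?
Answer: -688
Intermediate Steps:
16*(13 + (4*(4 + 3))*(-2)) = 16*(13 + (4*7)*(-2)) = 16*(13 + 28*(-2)) = 16*(13 - 56) = 16*(-43) = -688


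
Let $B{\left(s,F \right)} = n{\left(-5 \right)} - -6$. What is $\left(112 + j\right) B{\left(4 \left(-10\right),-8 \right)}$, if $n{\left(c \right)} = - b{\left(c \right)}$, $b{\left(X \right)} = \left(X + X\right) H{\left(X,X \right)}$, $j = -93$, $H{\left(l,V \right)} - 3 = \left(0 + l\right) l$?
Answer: $5434$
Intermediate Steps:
$H{\left(l,V \right)} = 3 + l^{2}$ ($H{\left(l,V \right)} = 3 + \left(0 + l\right) l = 3 + l l = 3 + l^{2}$)
$b{\left(X \right)} = 2 X \left(3 + X^{2}\right)$ ($b{\left(X \right)} = \left(X + X\right) \left(3 + X^{2}\right) = 2 X \left(3 + X^{2}\right)$)
$n{\left(c \right)} = - 2 c \left(3 + c^{2}\right)$
$B{\left(s,F \right)} = 286$ ($B{\left(s,F \right)} = \left(-2\right) \left(-5\right) \left(3 + \left(-5\right)^{2}\right) - -6 = \left(-2\right) \left(-5\right) \left(3 + 25\right) + 6 = \left(-2\right) \left(-5\right) 28 + 6 = 280 + 6 = 286$)
$\left(112 + j\right) B{\left(4 \left(-10\right),-8 \right)} = \left(112 - 93\right) 286 = 19 \cdot 286 = 5434$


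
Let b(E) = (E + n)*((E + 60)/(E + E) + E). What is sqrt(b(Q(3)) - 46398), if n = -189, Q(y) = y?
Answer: I*sqrt(48909) ≈ 221.15*I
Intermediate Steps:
b(E) = (-189 + E)*(E + (60 + E)/(2*E)) (b(E) = (E - 189)*((E + 60)/(E + E) + E) = (-189 + E)*((60 + E)/((2*E)) + E) = (-189 + E)*((60 + E)*(1/(2*E)) + E) = (-189 + E)*((60 + E)/(2*E) + E) = (-189 + E)*(E + (60 + E)/(2*E)))
sqrt(b(Q(3)) - 46398) = sqrt((-129/2 + 3**2 - 5670/3 - 377/2*3) - 46398) = sqrt((-129/2 + 9 - 5670*1/3 - 1131/2) - 46398) = sqrt((-129/2 + 9 - 1890 - 1131/2) - 46398) = sqrt(-2511 - 46398) = sqrt(-48909) = I*sqrt(48909)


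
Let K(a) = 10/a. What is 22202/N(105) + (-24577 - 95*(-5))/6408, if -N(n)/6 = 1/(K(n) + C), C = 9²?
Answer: -6730265425/22428 ≈ -3.0008e+5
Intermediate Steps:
C = 81
N(n) = -6/(81 + 10/n) (N(n) = -6/(10/n + 81) = -6/(81 + 10/n))
22202/N(105) + (-24577 - 95*(-5))/6408 = 22202/((-6*105/(10 + 81*105))) + (-24577 - 95*(-5))/6408 = 22202/((-6*105/(10 + 8505))) + (-24577 + 475)*(1/6408) = 22202/((-6*105/8515)) - 24102*1/6408 = 22202/((-6*105*1/8515)) - 1339/356 = 22202/(-126/1703) - 1339/356 = 22202*(-1703/126) - 1339/356 = -18905003/63 - 1339/356 = -6730265425/22428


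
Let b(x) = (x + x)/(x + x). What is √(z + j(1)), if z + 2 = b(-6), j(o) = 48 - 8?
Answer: √39 ≈ 6.2450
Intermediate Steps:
j(o) = 40
b(x) = 1 (b(x) = (2*x)/((2*x)) = (2*x)*(1/(2*x)) = 1)
z = -1 (z = -2 + 1 = -1)
√(z + j(1)) = √(-1 + 40) = √39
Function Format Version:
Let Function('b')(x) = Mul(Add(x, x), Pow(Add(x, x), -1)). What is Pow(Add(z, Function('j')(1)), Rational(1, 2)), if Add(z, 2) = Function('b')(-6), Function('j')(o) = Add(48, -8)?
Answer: Pow(39, Rational(1, 2)) ≈ 6.2450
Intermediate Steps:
Function('j')(o) = 40
Function('b')(x) = 1 (Function('b')(x) = Mul(Mul(2, x), Pow(Mul(2, x), -1)) = Mul(Mul(2, x), Mul(Rational(1, 2), Pow(x, -1))) = 1)
z = -1 (z = Add(-2, 1) = -1)
Pow(Add(z, Function('j')(1)), Rational(1, 2)) = Pow(Add(-1, 40), Rational(1, 2)) = Pow(39, Rational(1, 2))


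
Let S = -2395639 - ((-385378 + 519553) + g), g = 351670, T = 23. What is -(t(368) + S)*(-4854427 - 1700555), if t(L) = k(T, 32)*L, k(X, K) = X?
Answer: -18832594385640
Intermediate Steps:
S = -2881484 (S = -2395639 - ((-385378 + 519553) + 351670) = -2395639 - (134175 + 351670) = -2395639 - 1*485845 = -2395639 - 485845 = -2881484)
t(L) = 23*L
-(t(368) + S)*(-4854427 - 1700555) = -(23*368 - 2881484)*(-4854427 - 1700555) = -(8464 - 2881484)*(-6554982) = -(-2873020)*(-6554982) = -1*18832594385640 = -18832594385640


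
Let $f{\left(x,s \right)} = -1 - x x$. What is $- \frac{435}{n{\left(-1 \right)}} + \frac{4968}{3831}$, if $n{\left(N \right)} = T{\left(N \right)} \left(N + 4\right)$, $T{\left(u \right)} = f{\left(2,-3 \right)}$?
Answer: $\frac{38689}{1277} \approx 30.297$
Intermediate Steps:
$f{\left(x,s \right)} = -1 - x^{2}$
$T{\left(u \right)} = -5$ ($T{\left(u \right)} = -1 - 2^{2} = -1 - 4 = -5$)
$n{\left(N \right)} = -20 - 5 N$ ($n{\left(N \right)} = - 5 \left(N + 4\right) = - 5 \left(4 + N\right) = -20 - 5 N$)
$- \frac{435}{n{\left(-1 \right)}} + \frac{4968}{3831} = - \frac{435}{-20 - -5} + \frac{4968}{3831} = - \frac{435}{-20 + 5} + 4968 \cdot \frac{1}{3831} = - \frac{435}{-15} + \frac{1656}{1277} = \left(-435\right) \left(- \frac{1}{15}\right) + \frac{1656}{1277} = 29 + \frac{1656}{1277} = \frac{38689}{1277}$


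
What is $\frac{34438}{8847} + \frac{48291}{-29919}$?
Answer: $\frac{201040015}{88231131} \approx 2.2786$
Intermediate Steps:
$\frac{34438}{8847} + \frac{48291}{-29919} = 34438 \cdot \frac{1}{8847} + 48291 \left(- \frac{1}{29919}\right) = \frac{34438}{8847} - \frac{16097}{9973} = \frac{201040015}{88231131}$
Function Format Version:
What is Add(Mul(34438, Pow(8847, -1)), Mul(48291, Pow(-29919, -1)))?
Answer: Rational(201040015, 88231131) ≈ 2.2786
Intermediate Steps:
Add(Mul(34438, Pow(8847, -1)), Mul(48291, Pow(-29919, -1))) = Add(Mul(34438, Rational(1, 8847)), Mul(48291, Rational(-1, 29919))) = Add(Rational(34438, 8847), Rational(-16097, 9973)) = Rational(201040015, 88231131)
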